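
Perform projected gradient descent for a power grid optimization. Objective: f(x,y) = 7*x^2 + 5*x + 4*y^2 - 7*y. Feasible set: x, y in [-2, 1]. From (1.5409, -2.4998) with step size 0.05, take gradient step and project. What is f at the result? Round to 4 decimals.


Step 1: Compute gradient at (1.5409, -2.4998).
grad_x = 2*7*1.5409 + 5 = 26.5726
grad_y = 2*4*-2.4998 - 7 = -26.9984
Step 2: Gradient step.
x_raw = 1.5409 - 0.05*26.5726 = 0.2123
y_raw = -2.4998 - 0.05*-26.9984 = -1.1499
Step 3: Project onto [-2, 1].
x_proj = clip(0.2123) = 0.2123
y_proj = clip(-1.1499) = -1.1499
Step 4: Evaluate f.
f(0.2123, -1.1499) = 14.7148


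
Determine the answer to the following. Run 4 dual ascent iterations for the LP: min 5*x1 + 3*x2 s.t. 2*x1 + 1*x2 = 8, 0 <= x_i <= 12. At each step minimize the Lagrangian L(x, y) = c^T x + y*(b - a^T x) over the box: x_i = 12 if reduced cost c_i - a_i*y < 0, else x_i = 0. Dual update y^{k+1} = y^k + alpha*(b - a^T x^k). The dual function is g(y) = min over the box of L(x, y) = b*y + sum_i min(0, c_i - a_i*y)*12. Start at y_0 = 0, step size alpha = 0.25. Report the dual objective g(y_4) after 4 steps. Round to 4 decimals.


Dual ascent for LP: min 5*x1 + 3*x2, 2*x1 + 1*x2 = 8, 0 <= x_i <= 12
Step 1: y^k = 0.0, reduced costs: (5.0, 3.0)
  x^k = (0.0, 0.0), subgradient = b - a^T x = 8.0
  y^{k+1} = 0.0 + 0.25*8.0 = 2.0
Step 2: y^k = 2.0, reduced costs: (1.0, 1.0)
  x^k = (0.0, 0.0), subgradient = b - a^T x = 8.0
  y^{k+1} = 2.0 + 0.25*8.0 = 4.0
Step 3: y^k = 4.0, reduced costs: (-3.0, -1.0)
  x^k = (12.0, 12.0), subgradient = b - a^T x = -28.0
  y^{k+1} = 4.0 + 0.25*-28.0 = -3.0
Step 4: y^k = -3.0, reduced costs: (11.0, 6.0)
  x^k = (0.0, 0.0), subgradient = b - a^T x = 8.0
  y^{k+1} = -3.0 + 0.25*8.0 = -1.0
Dual objective at y_4 = -1.0: reduced costs (7.0, 4.0), box minimizer x = (0.0, 0.0)
g(y_4) = b*y + (c1 - a1*y)*x1 + (c2 - a2*y)*x2 = 8*(-1.0) + 7.0*0.0 + 4.0*0.0 = -8.0 + 0.0 + 0.0 = -8.0


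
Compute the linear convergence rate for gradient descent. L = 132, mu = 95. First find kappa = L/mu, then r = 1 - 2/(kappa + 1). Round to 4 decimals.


Step 1: Compute the condition number.
kappa = L/mu = 132/95 = 1.3895
Step 2: Compute the convergence rate.
r = 1 - 2/(kappa + 1) = 1 - 2*mu/(L + mu) = (L - mu)/(L + mu) = 37/227 = 0.163


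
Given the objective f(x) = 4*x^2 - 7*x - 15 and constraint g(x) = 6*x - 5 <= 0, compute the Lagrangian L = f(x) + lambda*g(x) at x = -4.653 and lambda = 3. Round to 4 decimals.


Step 1: Evaluate f(x).
f(-4.653) = 4*(-4.653)^2 - 7*(-4.653) - 15 = 104.1726
Step 2: Evaluate g(x).
g(-4.653) = 6*-4.653 - 5 = -32.918
Step 3: Compute Lagrangian.
L = 104.1726 + 3*-32.918 = 5.4186


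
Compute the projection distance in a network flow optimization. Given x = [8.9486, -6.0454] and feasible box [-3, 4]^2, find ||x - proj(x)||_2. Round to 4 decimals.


Project each component onto [-3, 4].
clip(8.9486) = 4.0, clip(-6.0454) = -3.0
Projection = [4.0, -3.0]
Squared diffs: [24.4886, 9.2745]
Distance = sqrt(33.7631) = 5.8106


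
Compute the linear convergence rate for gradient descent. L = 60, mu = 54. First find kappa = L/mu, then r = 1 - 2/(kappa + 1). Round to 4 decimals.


Step 1: Compute the condition number.
kappa = L/mu = 60/54 = 1.1111
Step 2: Compute the convergence rate.
r = 1 - 2/(kappa + 1) = 1 - 2*mu/(L + mu) = (L - mu)/(L + mu) = 6/114 = 0.0526


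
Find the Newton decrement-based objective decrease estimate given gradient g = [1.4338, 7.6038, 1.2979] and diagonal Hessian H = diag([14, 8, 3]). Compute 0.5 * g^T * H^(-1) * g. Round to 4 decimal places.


Step 1: H is diagonal, so H^(-1) * g = [0.1024, 0.9505, 0.4326].
Step 2: g^T H^(-1) g = sum_i g_i^2 / H_ii
  = (1.4338)^2/14 + (7.6038)^2/8 + (1.2979)^2/3
  = 0.1468 + 7.2272 + 0.5615 = 7.9356
Step 3: Objective decrease = 0.5 * g^T H^(-1) g = 3.9678


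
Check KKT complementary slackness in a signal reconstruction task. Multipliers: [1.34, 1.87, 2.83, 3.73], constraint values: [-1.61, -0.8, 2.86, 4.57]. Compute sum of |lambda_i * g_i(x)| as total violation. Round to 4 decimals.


KKT complementary slackness check:
lambda_1 * g_1 = 1.34 * -1.61 = -2.1574
lambda_2 * g_2 = 1.87 * -0.8 = -1.496
lambda_3 * g_3 = 2.83 * 2.86 = 8.0938
lambda_4 * g_4 = 3.73 * 4.57 = 17.0461
Total violation = 2.1574 + 1.496 + 8.0938 + 17.0461 = 28.7933


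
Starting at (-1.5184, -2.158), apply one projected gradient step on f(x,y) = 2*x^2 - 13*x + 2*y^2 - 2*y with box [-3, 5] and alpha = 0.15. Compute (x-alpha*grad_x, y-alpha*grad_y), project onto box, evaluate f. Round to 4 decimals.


Step 1: Compute gradient at (-1.5184, -2.158).
grad_x = 2*2*-1.5184 - 13 = -19.0736
grad_y = 2*2*-2.158 - 2 = -10.632
Step 2: Gradient step.
x_raw = -1.5184 - 0.15*-19.0736 = 1.3426
y_raw = -2.158 - 0.15*-10.632 = -0.5632
Step 3: Project onto [-3, 5].
x_proj = clip(1.3426) = 1.3426
y_proj = clip(-0.5632) = -0.5632
Step 4: Evaluate f.
f(1.3426, -0.5632) = -12.0882


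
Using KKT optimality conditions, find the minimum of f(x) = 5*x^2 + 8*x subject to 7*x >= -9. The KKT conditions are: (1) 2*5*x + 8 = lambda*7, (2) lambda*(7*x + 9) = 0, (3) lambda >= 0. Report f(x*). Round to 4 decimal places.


Step 1: Try lambda = 0 (constraint inactive).
Stationarity: 2*5*x + 8 = 0
x* = -8/(2*5) = -0.8
Check constraint: 7*-0.8 = -5.6 >= -9 -- satisfied.
Step 2: Compute optimal value.
f(x*) = 5*(-0.8)^2 + 8*(-0.8) = -3.2


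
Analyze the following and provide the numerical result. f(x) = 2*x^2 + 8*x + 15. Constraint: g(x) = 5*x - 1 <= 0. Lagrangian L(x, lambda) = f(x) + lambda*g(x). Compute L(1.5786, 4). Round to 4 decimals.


Step 1: Evaluate f(x).
f(1.5786) = 2*1.5786^2 + 8*1.5786 + 15 = 32.6128
Step 2: Evaluate g(x).
g(1.5786) = 5*1.5786 - 1 = 6.893
Step 3: Compute Lagrangian.
L = 32.6128 + 4*6.893 = 60.1848


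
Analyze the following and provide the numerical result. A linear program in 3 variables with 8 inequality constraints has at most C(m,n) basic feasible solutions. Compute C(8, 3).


Each vertex corresponds to some choice of n active constraints out of m, so the number of vertices is at most C(m, n) = m! / (n!(m-n)!).
m = 8, n = 3
Numerator: 8 * 7 * 6
Denominator: 3! = 6
C(8, 3) = 56


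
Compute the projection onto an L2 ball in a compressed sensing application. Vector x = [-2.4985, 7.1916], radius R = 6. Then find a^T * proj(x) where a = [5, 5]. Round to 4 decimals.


Step 1: Compute ||x|| (intermediates to 6 decimals).
||x|| = sqrt((-2.4985)^2 + 7.1916^2) = 7.613252
Step 2: Project.
Since ||x|| > R, scale = R/||x|| = 6/7.613252 = 0.788099, proj(x) = scale * x
proj(x) = [-1.969065, 5.667693]
Step 3: Dot product.
a^T * proj(x) = 5*(-1.969065) + 5*5.667693 = 18.4931


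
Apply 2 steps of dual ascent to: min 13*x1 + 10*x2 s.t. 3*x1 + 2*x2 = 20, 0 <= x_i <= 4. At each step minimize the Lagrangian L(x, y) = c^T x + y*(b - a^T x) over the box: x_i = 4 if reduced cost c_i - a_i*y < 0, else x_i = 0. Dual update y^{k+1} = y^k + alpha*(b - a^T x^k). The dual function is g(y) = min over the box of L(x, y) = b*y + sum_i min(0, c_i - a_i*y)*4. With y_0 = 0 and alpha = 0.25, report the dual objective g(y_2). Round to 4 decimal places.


Dual ascent for LP: min 13*x1 + 10*x2, 3*x1 + 2*x2 = 20, 0 <= x_i <= 4
Step 1: y^k = 0.0, reduced costs: (13.0, 10.0)
  x^k = (0.0, 0.0), subgradient = b - a^T x = 20.0
  y^{k+1} = 0.0 + 0.25*20.0 = 5.0
Step 2: y^k = 5.0, reduced costs: (-2.0, 0.0)
  x^k = (4.0, 0.0), subgradient = b - a^T x = 8.0
  y^{k+1} = 5.0 + 0.25*8.0 = 7.0
Dual objective at y_2 = 7.0: reduced costs (-8.0, -4.0), box minimizer x = (4.0, 4.0)
g(y_2) = b*y + (c1 - a1*y)*x1 + (c2 - a2*y)*x2 = 20*7.0 + (-8.0)*4.0 + (-4.0)*4.0 = 140.0 - 32.0 - 16.0 = 92.0


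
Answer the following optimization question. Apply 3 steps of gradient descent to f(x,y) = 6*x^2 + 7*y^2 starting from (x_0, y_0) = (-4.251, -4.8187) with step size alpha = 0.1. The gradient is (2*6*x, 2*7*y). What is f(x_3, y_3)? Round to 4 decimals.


Gradient descent on f(x,y) = 6*x^2 + 7*y^2.
Starting point: (-4.251, -4.8187), alpha = 0.1
Step 1: grad_x = 2*6*-4.251 = -51.012, grad_y = 2*7*-4.8187 = -67.4618
  x_1 = -4.251 - 0.1*-51.012 = 0.8502
  y_1 = -4.8187 - 0.1*-67.4618 = 1.9275
Step 2: grad_x = 2*6*0.8502 = 10.2024, grad_y = 2*7*1.9275 = 26.9847
  x_2 = 0.8502 - 0.1*10.2024 = -0.17
  y_2 = 1.9275 - 0.1*26.9847 = -0.771
Step 3: grad_x = 2*6*-0.17 = -2.0405, grad_y = 2*7*-0.771 = -10.7939
  x_3 = -0.17 - 0.1*-2.0405 = 0.034
  y_3 = -0.771 - 0.1*-10.7939 = 0.3084
f(0.034, 0.3084) = 6*0.034^2 + 7*0.3084^2 = 0.6727


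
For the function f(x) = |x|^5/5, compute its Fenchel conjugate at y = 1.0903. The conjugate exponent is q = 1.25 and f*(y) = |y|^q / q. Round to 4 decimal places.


The conjugate exponent q satisfies 1/p + 1/q = 1.
p = 5, so q = 5/(5 - 1) = 1.25
|y|^q = 1.0903^1.25 = 1.1141
f*(1.0903) = 1.1141 / 1.25 = 0.8913


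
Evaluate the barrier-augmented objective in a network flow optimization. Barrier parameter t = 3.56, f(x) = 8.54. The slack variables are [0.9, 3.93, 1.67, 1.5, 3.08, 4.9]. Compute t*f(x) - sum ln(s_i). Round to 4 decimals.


Step 1: Compute log-barrier.
ln values: [-0.1054, 1.3686, 0.5128, 0.4055, 1.1249, 1.5892]
phi = -(-0.1054 + 1.3686 + 0.5128 + 0.4055 + 1.1249 + 1.5892) = -4.8957
Step 2: Compute augmented objective.
t*f(x) = 3.56*8.54 = 30.4024
Total = 30.4024 - 4.8957 = 25.5067


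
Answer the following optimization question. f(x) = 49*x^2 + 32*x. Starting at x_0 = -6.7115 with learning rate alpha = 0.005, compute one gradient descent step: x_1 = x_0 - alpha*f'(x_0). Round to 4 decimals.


We compute the gradient at x_0 and apply the update.
f'(x) = 98*x + 32
f'(-6.7115) = 98*-6.7115 + 32 = -625.727
x_1 = -6.7115 - 0.005*-625.727 = -3.5829


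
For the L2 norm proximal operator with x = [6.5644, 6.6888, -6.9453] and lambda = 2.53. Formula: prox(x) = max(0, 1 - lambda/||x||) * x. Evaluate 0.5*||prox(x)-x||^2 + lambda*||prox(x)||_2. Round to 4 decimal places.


Step 1: Compute ||x||.
||x|| = 11.6648
Step 2: Compute scaling factor.
scale = max(0, 1 - 2.53/11.6648) = 0.7831
Step 3: prox(x) = [5.1406, 5.2381, -5.4389]
||prox(x)|| = 9.1348
Step 4: Proximal objective.
0.5*||prox-x||^2 = 3.2005
lambda*||prox|| = 23.111
Total = 26.3116


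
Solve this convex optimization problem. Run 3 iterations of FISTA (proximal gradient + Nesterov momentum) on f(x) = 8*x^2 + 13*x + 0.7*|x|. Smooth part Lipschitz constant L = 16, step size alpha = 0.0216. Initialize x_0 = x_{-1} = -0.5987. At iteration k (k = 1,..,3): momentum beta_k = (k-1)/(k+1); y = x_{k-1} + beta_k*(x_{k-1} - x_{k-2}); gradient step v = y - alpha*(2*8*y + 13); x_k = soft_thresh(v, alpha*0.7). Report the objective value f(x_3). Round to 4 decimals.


FISTA on f(x) = 8*x^2 + 13*x + 0.7*|x|
L = 16, alpha = 0.0216
Iteration 1: beta = 0.0, y = -0.5987 + 0.0*(-0.5987 + 0.5987) = -0.5987
  grad(y) = 3.4208, v = y - alpha*grad = -0.6726
  prox(v) = soft_thresh(-0.6726, 0.0151) = -0.6575
Iteration 2: beta = 0.3333, y = -0.6575 + 0.3333*(-0.6575 + 0.5987) = -0.6771
  grad(y) = 2.1671, v = y - alpha*grad = -0.7239
  prox(v) = soft_thresh(-0.7239, 0.0151) = -0.7087
Iteration 3: beta = 0.5, y = -0.7087 + 0.5*(-0.7087 + 0.6575) = -0.7344
  grad(y) = 1.2498, v = y - alpha*grad = -0.7614
  prox(v) = soft_thresh(-0.7614, 0.0151) = -0.7463
f(x_3) = 8*(-0.7463)^2 + 13*(-0.7463) + 0.7*|-0.7463| = -4.7238


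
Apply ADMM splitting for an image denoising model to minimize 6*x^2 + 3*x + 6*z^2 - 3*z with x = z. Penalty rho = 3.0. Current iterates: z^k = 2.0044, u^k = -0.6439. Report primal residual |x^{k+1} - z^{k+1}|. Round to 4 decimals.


ADMM iteration with rho = 3.0, z^k = 2.0044, u^k = -0.6439
Step 1: x-update.
Minimize 6*x^2 + 3*x + (3.0/2)*(x - 2.0044 - 0.6439)^2
FOC: (2*6 + 3.0)*x = -3 + 3.0*(2.0044 + 0.6439)
x^{k+1} = 0.3297
Step 2: z-update.
Minimize 6*z^2 - 3*z + (3.0/2)*(0.3297 - z - 0.6439)^2
FOC: (2*6 + 3.0)*z = 3 + 3.0*(0.3297 - 0.6439)
z^{k+1} = 0.1372
Step 3: u-update.
u^{k+1} = -0.6439 + 0.3297 - 0.1372 = -0.4514
Step 4: Primal residual = |0.3297 - 0.1372| = 0.1925


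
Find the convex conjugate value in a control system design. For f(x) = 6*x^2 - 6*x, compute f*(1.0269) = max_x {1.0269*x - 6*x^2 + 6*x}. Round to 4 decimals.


f*(y) = sup_x {y*x - a*x^2 - b*x} = sup_x {(y-b)*x - a*x^2}
FOC: (y - b) - 2a*x = 0 => x* = (y - b)/(2a)
x* = (1.0269 + 6)/(2*6) = 0.5856
f*(1.0269) = (y-b)^2/(4a) = (1.0269 + 6)^2/(4*6)
= 49.3773/24 = 2.0574


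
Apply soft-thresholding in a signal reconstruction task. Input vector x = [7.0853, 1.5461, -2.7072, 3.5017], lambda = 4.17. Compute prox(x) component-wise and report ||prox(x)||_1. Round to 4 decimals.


Soft-thresholding with lambda = 4.17:
prox(7.0853) = sign(7.0853)*max(|7.0853| - 4.17, 0) = 2.9153
prox(1.5461) = sign(1.5461)*max(|1.5461| - 4.17, 0) = 0.0
prox(-2.7072) = sign(-2.7072)*max(|-2.7072| - 4.17, 0) = 0.0
prox(3.5017) = sign(3.5017)*max(|3.5017| - 4.17, 0) = 0.0
prox(x) = [2.9153, 0.0, 0.0, 0.0]
||prox(x)||_1 = 2.9153 + 0.0 + 0.0 + 0.0 = 2.9153


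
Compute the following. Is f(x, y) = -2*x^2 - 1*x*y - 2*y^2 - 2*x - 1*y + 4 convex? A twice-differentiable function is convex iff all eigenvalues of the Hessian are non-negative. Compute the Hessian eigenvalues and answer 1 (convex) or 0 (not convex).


The Hessian of f(x,y) = -2*x^2 - 1*x*y - 2*y^2 - 2*x - 1*y + 4 is:
H = [[-4, -1], [-1, -4]]
Trace = -4 - 4 = -8
Determinant = -4*-4 - (-1)^2 = 15
Discriminant = (-8)^2 - 4*15 = 4.0
Eigenvalues: lambda_1 = -5.0, lambda_2 = -3.0
The function is not convex.

0


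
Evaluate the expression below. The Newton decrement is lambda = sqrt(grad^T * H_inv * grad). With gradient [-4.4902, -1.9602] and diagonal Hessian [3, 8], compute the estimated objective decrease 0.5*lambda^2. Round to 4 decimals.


Step 1: H is diagonal, so H^(-1) * g = [-1.4967, -0.245].
Step 2: g^T H^(-1) g = sum_i g_i^2 / H_ii
  = (-4.4902)^2/3 + (-1.9602)^2/8
  = 6.7206 + 0.4803 = 7.2009
Step 3: Objective decrease = 0.5 * g^T H^(-1) g = 3.6005


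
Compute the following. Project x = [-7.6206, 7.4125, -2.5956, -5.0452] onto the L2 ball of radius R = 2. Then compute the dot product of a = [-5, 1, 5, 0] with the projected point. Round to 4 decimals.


Step 1: Compute ||x|| (intermediates to 6 decimals).
||x|| = sqrt((-7.6206)^2 + 7.4125^2 + (-2.5956)^2 + (-5.0452)^2) = 12.050306
Step 2: Project.
Since ||x|| > R, scale = R/||x|| = 2/12.050306 = 0.165971, proj(x) = scale * x
proj(x) = [-1.264799, 1.23026, -0.430794, -0.837357]
Step 3: Dot product.
a^T * proj(x) = -5*(-1.264799) + 1*1.23026 + 5*(-0.430794) + 0*(-0.837357) = 5.4003


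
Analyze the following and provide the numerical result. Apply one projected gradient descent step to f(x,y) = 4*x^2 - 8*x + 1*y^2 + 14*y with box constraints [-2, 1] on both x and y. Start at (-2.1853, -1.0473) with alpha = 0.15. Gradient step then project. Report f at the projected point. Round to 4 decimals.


Step 1: Compute gradient at (-2.1853, -1.0473).
grad_x = 2*4*-2.1853 - 8 = -25.4824
grad_y = 2*1*-1.0473 + 14 = 11.9054
Step 2: Gradient step.
x_raw = -2.1853 - 0.15*-25.4824 = 1.6371
y_raw = -1.0473 - 0.15*11.9054 = -2.8331
Step 3: Project onto [-2, 1].
x_proj = clip(1.6371) = 1.0
y_proj = clip(-2.8331) = -2.0
Step 4: Evaluate f.
f(1.0, -2.0) = -28.0


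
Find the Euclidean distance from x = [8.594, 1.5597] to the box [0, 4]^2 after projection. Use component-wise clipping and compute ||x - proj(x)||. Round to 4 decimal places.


Project each component onto [0, 4].
clip(8.594) = 4.0, clip(1.5597) = 1.5597
Projection = [4.0, 1.5597]
Squared diffs: [21.1048, 0.0]
Distance = sqrt(21.1048) = 4.594


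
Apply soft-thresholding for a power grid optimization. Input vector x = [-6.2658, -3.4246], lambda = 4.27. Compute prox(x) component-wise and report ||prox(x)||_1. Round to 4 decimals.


Soft-thresholding with lambda = 4.27:
prox(-6.2658) = sign(-6.2658)*max(|-6.2658| - 4.27, 0) = -1.9958
prox(-3.4246) = sign(-3.4246)*max(|-3.4246| - 4.27, 0) = 0.0
prox(x) = [-1.9958, 0.0]
||prox(x)||_1 = 1.9958 + 0.0 = 1.9958


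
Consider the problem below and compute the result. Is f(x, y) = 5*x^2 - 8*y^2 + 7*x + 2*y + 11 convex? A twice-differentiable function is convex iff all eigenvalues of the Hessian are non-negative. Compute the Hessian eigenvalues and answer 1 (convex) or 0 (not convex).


The Hessian of f(x,y) = 5*x^2 - 8*y^2 + 7*x + 2*y + 11 is:
H = [[10, 0], [0, -16]]
Trace = 10 - 16 = -6
Determinant = 10*-16 - (0)^2 = -160
Discriminant = (-6)^2 - 4*-160 = 676.0
Eigenvalues: lambda_1 = -16.0, lambda_2 = 10.0
The function is not convex.

0


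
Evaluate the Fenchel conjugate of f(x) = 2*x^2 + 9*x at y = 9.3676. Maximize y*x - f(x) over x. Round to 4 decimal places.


f*(y) = sup_x {y*x - a*x^2 - b*x} = sup_x {(y-b)*x - a*x^2}
FOC: (y - b) - 2a*x = 0 => x* = (y - b)/(2a)
x* = (9.3676 - 9)/(2*2) = 0.0919
f*(9.3676) = (y-b)^2/(4a) = (9.3676 - 9)^2/(4*2)
= 0.1351/8 = 0.0169


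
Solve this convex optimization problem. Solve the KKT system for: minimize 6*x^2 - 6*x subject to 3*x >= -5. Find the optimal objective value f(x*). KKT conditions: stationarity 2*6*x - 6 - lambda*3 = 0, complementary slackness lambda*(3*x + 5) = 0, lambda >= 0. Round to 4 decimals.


Step 1: Try lambda = 0 (constraint inactive).
Stationarity: 2*6*x - 6 = 0
x* = 6/(2*6) = 0.5
Check constraint: 3*0.5 = 1.5 >= -5 -- satisfied.
Step 2: Compute optimal value.
f(x*) = 6*0.5^2 - 6*0.5 = -1.5


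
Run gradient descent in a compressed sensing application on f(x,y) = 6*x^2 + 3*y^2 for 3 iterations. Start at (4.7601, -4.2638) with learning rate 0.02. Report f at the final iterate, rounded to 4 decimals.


Gradient descent on f(x,y) = 6*x^2 + 3*y^2.
Starting point: (4.7601, -4.2638), alpha = 0.02
Step 1: grad_x = 2*6*4.7601 = 57.1212, grad_y = 2*3*-4.2638 = -25.5828
  x_1 = 4.7601 - 0.02*57.1212 = 3.6177
  y_1 = -4.2638 - 0.02*-25.5828 = -3.7521
Step 2: grad_x = 2*6*3.6177 = 43.4121, grad_y = 2*3*-3.7521 = -22.5129
  x_2 = 3.6177 - 0.02*43.4121 = 2.7494
  y_2 = -3.7521 - 0.02*-22.5129 = -3.3019
Step 3: grad_x = 2*6*2.7494 = 32.9932, grad_y = 2*3*-3.3019 = -19.8113
  x_3 = 2.7494 - 0.02*32.9932 = 2.0896
  y_3 = -3.3019 - 0.02*-19.8113 = -2.9057
f(2.0896, -2.9057) = 6*2.0896^2 + 3*(-2.9057)^2 = 51.5264


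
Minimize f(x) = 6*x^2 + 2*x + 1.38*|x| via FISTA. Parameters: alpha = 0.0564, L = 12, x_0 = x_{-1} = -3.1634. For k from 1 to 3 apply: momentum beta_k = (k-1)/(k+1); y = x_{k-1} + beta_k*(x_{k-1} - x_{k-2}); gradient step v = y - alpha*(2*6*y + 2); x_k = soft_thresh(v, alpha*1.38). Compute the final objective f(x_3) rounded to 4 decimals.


FISTA on f(x) = 6*x^2 + 2*x + 1.38*|x|
L = 12, alpha = 0.0564
Iteration 1: beta = 0.0, y = -3.1634 + 0.0*(-3.1634 + 3.1634) = -3.1634
  grad(y) = -35.9608, v = y - alpha*grad = -1.1352
  prox(v) = soft_thresh(-1.1352, 0.0778) = -1.0574
Iteration 2: beta = 0.3333, y = -1.0574 + 0.3333*(-1.0574 + 3.1634) = -0.3554
  grad(y) = -2.2645, v = y - alpha*grad = -0.2277
  prox(v) = soft_thresh(-0.2277, 0.0778) = -0.1498
Iteration 3: beta = 0.5, y = -0.1498 + 0.5*(-0.1498 + 1.0574) = 0.304
  grad(y) = 5.6474, v = y - alpha*grad = -0.0146
  prox(v) = soft_thresh(-0.0146, 0.0778) = 0.0
f(x_3) = 6*0.0^2 + 2*0.0 + 1.38*|0.0| = 0.0


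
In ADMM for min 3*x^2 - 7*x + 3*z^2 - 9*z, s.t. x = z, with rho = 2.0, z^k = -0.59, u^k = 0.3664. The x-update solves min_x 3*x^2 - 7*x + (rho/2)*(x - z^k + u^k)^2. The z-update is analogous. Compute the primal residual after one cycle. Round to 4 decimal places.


ADMM iteration with rho = 2.0, z^k = -0.59, u^k = 0.3664
Step 1: x-update.
Minimize 3*x^2 - 7*x + (2.0/2)*(x + 0.59 + 0.3664)^2
FOC: (2*3 + 2.0)*x = 7 + 2.0*(-0.59 - 0.3664)
x^{k+1} = 0.6359
Step 2: z-update.
Minimize 3*z^2 - 9*z + (2.0/2)*(0.6359 - z + 0.3664)^2
FOC: (2*3 + 2.0)*z = 9 + 2.0*(0.6359 + 0.3664)
z^{k+1} = 1.3756
Step 3: u-update.
u^{k+1} = 0.3664 + 0.6359 - 1.3756 = -0.3733
Step 4: Primal residual = |0.6359 - 1.3756| = 0.7397


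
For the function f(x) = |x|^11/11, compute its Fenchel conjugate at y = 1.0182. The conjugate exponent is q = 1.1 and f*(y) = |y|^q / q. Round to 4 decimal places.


The conjugate exponent q satisfies 1/p + 1/q = 1.
p = 11, so q = 11/(11 - 1) = 1.1
|y|^q = 1.0182^1.1 = 1.02
f*(1.0182) = 1.02 / 1.1 = 0.9273


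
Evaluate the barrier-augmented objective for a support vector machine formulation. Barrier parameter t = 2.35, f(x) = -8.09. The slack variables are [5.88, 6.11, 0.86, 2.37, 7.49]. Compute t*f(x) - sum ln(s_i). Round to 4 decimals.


Step 1: Compute log-barrier.
ln values: [1.7716, 1.8099, -0.1508, 0.8629, 2.0136]
phi = -(1.7716 + 1.8099 - 0.1508 + 0.8629 + 2.0136) = -6.3071
Step 2: Compute augmented objective.
t*f(x) = 2.35*-8.09 = -19.0115
Total = -19.0115 - 6.3071 = -25.3186


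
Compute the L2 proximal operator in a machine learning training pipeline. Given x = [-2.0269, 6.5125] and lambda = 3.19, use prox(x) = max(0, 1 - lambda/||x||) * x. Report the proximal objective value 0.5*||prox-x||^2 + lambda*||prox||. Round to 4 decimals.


Step 1: Compute ||x||.
||x|| = 6.8206
Step 2: Compute scaling factor.
scale = max(0, 1 - 3.19/6.8206) = 0.5323
Step 3: prox(x) = [-1.0789, 3.4666]
||prox(x)|| = 3.6306
Step 4: Proximal objective.
0.5*||prox-x||^2 = 5.0881
lambda*||prox|| = 11.5816
Total = 16.6698


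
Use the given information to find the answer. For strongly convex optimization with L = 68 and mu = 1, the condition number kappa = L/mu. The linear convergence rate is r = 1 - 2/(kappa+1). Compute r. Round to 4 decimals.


Step 1: Compute the condition number.
kappa = L/mu = 68/1 = 68.0
Step 2: Compute the convergence rate.
r = 1 - 2/(kappa + 1) = 1 - 2*mu/(L + mu) = (L - mu)/(L + mu) = 67/69 = 0.971


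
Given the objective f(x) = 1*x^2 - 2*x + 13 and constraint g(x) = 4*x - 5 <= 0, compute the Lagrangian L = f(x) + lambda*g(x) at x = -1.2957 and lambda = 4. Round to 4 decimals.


Step 1: Evaluate f(x).
f(-1.2957) = 1*(-1.2957)^2 - 2*(-1.2957) + 13 = 17.2702
Step 2: Evaluate g(x).
g(-1.2957) = 4*-1.2957 - 5 = -10.1828
Step 3: Compute Lagrangian.
L = 17.2702 + 4*-10.1828 = -23.461


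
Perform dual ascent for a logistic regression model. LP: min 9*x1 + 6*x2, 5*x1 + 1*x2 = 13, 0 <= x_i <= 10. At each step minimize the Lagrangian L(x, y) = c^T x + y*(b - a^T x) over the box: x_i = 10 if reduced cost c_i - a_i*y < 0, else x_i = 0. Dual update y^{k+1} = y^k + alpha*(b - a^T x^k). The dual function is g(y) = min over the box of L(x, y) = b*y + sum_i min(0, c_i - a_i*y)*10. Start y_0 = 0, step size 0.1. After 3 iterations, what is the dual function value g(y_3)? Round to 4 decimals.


Dual ascent for LP: min 9*x1 + 6*x2, 5*x1 + 1*x2 = 13, 0 <= x_i <= 10
Step 1: y^k = 0.0, reduced costs: (9.0, 6.0)
  x^k = (0.0, 0.0), subgradient = b - a^T x = 13.0
  y^{k+1} = 0.0 + 0.1*13.0 = 1.3
Step 2: y^k = 1.3, reduced costs: (2.5, 4.7)
  x^k = (0.0, 0.0), subgradient = b - a^T x = 13.0
  y^{k+1} = 1.3 + 0.1*13.0 = 2.6
Step 3: y^k = 2.6, reduced costs: (-4.0, 3.4)
  x^k = (10.0, 0.0), subgradient = b - a^T x = -37.0
  y^{k+1} = 2.6 + 0.1*-37.0 = -1.1
Dual objective at y_3 = -1.1: reduced costs (14.5, 7.1), box minimizer x = (0.0, 0.0)
g(y_3) = b*y + (c1 - a1*y)*x1 + (c2 - a2*y)*x2 = 13*(-1.1) + 14.5*0.0 + 7.1*0.0 = -14.3 + 0.0 + 0.0 = -14.3


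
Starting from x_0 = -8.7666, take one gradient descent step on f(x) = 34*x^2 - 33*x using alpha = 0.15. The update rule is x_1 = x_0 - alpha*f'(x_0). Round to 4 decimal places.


We compute the gradient at x_0 and apply the update.
f'(x) = 68*x - 33
f'(-8.7666) = 68*-8.7666 - 33 = -629.1288
x_1 = -8.7666 - 0.15*-629.1288 = 85.6027


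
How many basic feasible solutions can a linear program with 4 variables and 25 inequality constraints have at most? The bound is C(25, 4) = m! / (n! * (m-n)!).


Each vertex corresponds to some choice of n active constraints out of m, so the number of vertices is at most C(m, n) = m! / (n!(m-n)!).
m = 25, n = 4
Numerator: 25 * 24 * 23 * 22
Denominator: 4! = 24
C(25, 4) = 12650


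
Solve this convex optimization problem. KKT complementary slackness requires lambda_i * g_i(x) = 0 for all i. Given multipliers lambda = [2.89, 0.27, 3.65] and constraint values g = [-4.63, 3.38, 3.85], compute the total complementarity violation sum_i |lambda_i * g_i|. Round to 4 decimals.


KKT complementary slackness check:
lambda_1 * g_1 = 2.89 * -4.63 = -13.3807
lambda_2 * g_2 = 0.27 * 3.38 = 0.9126
lambda_3 * g_3 = 3.65 * 3.85 = 14.0525
Total violation = 13.3807 + 0.9126 + 14.0525 = 28.3458


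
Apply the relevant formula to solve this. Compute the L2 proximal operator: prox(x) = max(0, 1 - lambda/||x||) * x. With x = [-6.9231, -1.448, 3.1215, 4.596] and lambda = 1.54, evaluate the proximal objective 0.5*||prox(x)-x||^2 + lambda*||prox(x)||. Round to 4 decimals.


Step 1: Compute ||x||.
||x|| = 8.9941
Step 2: Compute scaling factor.
scale = max(0, 1 - 1.54/8.9941) = 0.8288
Step 3: prox(x) = [-5.7377, -1.2001, 2.587, 3.8091]
||prox(x)|| = 7.4541
Step 4: Proximal objective.
0.5*||prox-x||^2 = 1.1858
lambda*||prox|| = 11.4793
Total = 12.665


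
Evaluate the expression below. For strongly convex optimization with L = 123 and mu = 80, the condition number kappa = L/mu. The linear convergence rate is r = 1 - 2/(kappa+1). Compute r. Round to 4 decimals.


Step 1: Compute the condition number.
kappa = L/mu = 123/80 = 1.5375
Step 2: Compute the convergence rate.
r = 1 - 2/(kappa + 1) = 1 - 2*mu/(L + mu) = (L - mu)/(L + mu) = 43/203 = 0.2118


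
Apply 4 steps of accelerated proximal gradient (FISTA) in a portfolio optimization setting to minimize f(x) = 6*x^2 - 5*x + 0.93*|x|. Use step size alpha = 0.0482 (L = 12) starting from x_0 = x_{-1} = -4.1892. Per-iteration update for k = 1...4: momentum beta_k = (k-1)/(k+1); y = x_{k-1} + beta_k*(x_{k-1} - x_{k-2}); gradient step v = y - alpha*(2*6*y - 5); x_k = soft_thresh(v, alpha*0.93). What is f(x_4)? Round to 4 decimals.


FISTA on f(x) = 6*x^2 - 5*x + 0.93*|x|
L = 12, alpha = 0.0482
Iteration 1: beta = 0.0, y = -4.1892 + 0.0*(-4.1892 + 4.1892) = -4.1892
  grad(y) = -55.2704, v = y - alpha*grad = -1.5252
  prox(v) = soft_thresh(-1.5252, 0.0448) = -1.4803
Iteration 2: beta = 0.3333, y = -1.4803 + 0.3333*(-1.4803 + 4.1892) = -0.5774
  grad(y) = -11.9287, v = y - alpha*grad = -0.0024
  prox(v) = soft_thresh(-0.0024, 0.0448) = 0.0
Iteration 3: beta = 0.5, y = 0.0 + 0.5*(0.0 + 1.4803) = 0.7402
  grad(y) = 3.882, v = y - alpha*grad = 0.5531
  prox(v) = soft_thresh(0.5531, 0.0448) = 0.5082
Iteration 4: beta = 0.6, y = 0.5082 + 0.6*(0.5082 - 0.0) = 0.8132
  grad(y) = 4.758, v = y - alpha*grad = 0.5838
  prox(v) = soft_thresh(0.5838, 0.0448) = 0.539
f(x_4) = 6*0.539^2 - 5*0.539 + 0.93*|0.539| = -0.4506


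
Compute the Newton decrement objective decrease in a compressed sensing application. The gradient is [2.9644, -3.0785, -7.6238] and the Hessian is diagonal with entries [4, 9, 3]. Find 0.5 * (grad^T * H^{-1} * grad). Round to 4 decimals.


Step 1: H is diagonal, so H^(-1) * g = [0.7411, -0.3421, -2.5413].
Step 2: g^T H^(-1) g = sum_i g_i^2 / H_ii
  = (2.9644)^2/4 + (-3.0785)^2/9 + (-7.6238)^2/3
  = 2.1969 + 1.053 + 19.3741 = 22.624
Step 3: Objective decrease = 0.5 * g^T H^(-1) g = 11.312


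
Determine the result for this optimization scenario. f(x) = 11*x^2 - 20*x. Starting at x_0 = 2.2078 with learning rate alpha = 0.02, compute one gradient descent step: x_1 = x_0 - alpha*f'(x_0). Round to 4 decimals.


We compute the gradient at x_0 and apply the update.
f'(x) = 22*x - 20
f'(2.2078) = 22*2.2078 - 20 = 28.5716
x_1 = 2.2078 - 0.02*28.5716 = 1.6364


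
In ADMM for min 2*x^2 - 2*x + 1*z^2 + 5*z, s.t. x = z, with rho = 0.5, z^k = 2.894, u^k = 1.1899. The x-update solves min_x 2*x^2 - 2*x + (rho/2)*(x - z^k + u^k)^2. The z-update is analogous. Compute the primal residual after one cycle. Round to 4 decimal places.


ADMM iteration with rho = 0.5, z^k = 2.894, u^k = 1.1899
Step 1: x-update.
Minimize 2*x^2 - 2*x + (0.5/2)*(x - 2.894 + 1.1899)^2
FOC: (2*2 + 0.5)*x = 2 + 0.5*(2.894 - 1.1899)
x^{k+1} = 0.6338
Step 2: z-update.
Minimize 1*z^2 + 5*z + (0.5/2)*(0.6338 - z + 1.1899)^2
FOC: (2*1 + 0.5)*z = -5 + 0.5*(0.6338 + 1.1899)
z^{k+1} = -1.6353
Step 3: u-update.
u^{k+1} = 1.1899 + 0.6338 + 1.6353 = 3.459
Step 4: Primal residual = |0.6338 + 1.6353| = 2.2691


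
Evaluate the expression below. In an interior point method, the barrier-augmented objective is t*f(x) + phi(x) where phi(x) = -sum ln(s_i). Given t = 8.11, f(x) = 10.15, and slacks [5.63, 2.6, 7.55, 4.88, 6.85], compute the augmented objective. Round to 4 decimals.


Step 1: Compute log-barrier.
ln values: [1.7281, 0.9555, 2.0215, 1.5851, 1.9242]
phi = -(1.7281 + 0.9555 + 2.0215 + 1.5851 + 1.9242) = -8.2146
Step 2: Compute augmented objective.
t*f(x) = 8.11*10.15 = 82.3165
Total = 82.3165 - 8.2146 = 74.1019


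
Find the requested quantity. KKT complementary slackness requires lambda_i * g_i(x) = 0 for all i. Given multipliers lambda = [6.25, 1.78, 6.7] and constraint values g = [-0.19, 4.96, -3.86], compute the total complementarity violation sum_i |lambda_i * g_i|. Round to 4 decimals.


KKT complementary slackness check:
lambda_1 * g_1 = 6.25 * -0.19 = -1.1875
lambda_2 * g_2 = 1.78 * 4.96 = 8.8288
lambda_3 * g_3 = 6.7 * -3.86 = -25.862
Total violation = 1.1875 + 8.8288 + 25.862 = 35.8783


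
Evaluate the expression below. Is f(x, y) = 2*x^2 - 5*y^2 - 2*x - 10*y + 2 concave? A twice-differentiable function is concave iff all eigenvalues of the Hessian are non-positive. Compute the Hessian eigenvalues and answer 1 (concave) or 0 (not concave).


The Hessian of f(x,y) = 2*x^2 - 5*y^2 - 2*x - 10*y + 2 is:
H = [[4, 0], [0, -10]]
Trace = 4 - 10 = -6
Determinant = 4*-10 - (0)^2 = -40
Discriminant = (-6)^2 - 4*-40 = 196.0
Eigenvalues: lambda_1 = -10.0, lambda_2 = 4.0
The function is not concave.

0


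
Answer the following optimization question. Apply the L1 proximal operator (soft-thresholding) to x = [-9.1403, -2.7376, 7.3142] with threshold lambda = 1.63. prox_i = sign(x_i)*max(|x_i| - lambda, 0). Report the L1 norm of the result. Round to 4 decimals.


Soft-thresholding with lambda = 1.63:
prox(-9.1403) = sign(-9.1403)*max(|-9.1403| - 1.63, 0) = -7.5103
prox(-2.7376) = sign(-2.7376)*max(|-2.7376| - 1.63, 0) = -1.1076
prox(7.3142) = sign(7.3142)*max(|7.3142| - 1.63, 0) = 5.6842
prox(x) = [-7.5103, -1.1076, 5.6842]
||prox(x)||_1 = 7.5103 + 1.1076 + 5.6842 = 14.3021


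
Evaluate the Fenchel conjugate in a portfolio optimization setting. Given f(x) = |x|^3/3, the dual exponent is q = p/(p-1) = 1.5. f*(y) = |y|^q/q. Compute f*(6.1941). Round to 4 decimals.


The conjugate exponent q satisfies 1/p + 1/q = 1.
p = 3, so q = 3/(3 - 1) = 1.5
|y|^q = 6.1941^1.5 = 15.4158
f*(6.1941) = 15.4158 / 1.5 = 10.2772


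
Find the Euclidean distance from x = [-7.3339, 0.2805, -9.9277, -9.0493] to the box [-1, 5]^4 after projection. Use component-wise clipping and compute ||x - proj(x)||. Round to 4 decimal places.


Project each component onto [-1, 5].
clip(-7.3339) = -1.0, clip(0.2805) = 0.2805, clip(-9.9277) = -1.0, clip(-9.0493) = -1.0
Projection = [-1.0, 0.2805, -1.0, -1.0]
Squared diffs: [40.1183, 0.0, 79.7038, 64.7912]
Distance = sqrt(184.6133) = 13.5872


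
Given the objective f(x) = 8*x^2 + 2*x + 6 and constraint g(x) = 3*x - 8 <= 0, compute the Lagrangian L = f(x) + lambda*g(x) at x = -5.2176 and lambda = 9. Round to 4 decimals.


Step 1: Evaluate f(x).
f(-5.2176) = 8*(-5.2176)^2 + 2*(-5.2176) + 6 = 213.3516
Step 2: Evaluate g(x).
g(-5.2176) = 3*-5.2176 - 8 = -23.6528
Step 3: Compute Lagrangian.
L = 213.3516 + 9*-23.6528 = 0.4764


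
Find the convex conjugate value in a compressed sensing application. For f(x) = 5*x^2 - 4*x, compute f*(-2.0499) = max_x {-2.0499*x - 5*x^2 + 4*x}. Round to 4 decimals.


f*(y) = sup_x {y*x - a*x^2 - b*x} = sup_x {(y-b)*x - a*x^2}
FOC: (y - b) - 2a*x = 0 => x* = (y - b)/(2a)
x* = (-2.0499 + 4)/(2*5) = 0.195
f*(-2.0499) = (y-b)^2/(4a) = (-2.0499 + 4)^2/(4*5)
= 3.8029/20 = 0.1901


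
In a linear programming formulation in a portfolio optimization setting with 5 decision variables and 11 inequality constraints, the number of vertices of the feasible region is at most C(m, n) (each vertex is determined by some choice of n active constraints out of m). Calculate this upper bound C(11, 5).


Each vertex corresponds to some choice of n active constraints out of m, so the number of vertices is at most C(m, n) = m! / (n!(m-n)!).
m = 11, n = 5
Numerator: 11 * 10 * 9 * 8 * 7
Denominator: 5! = 120
C(11, 5) = 462


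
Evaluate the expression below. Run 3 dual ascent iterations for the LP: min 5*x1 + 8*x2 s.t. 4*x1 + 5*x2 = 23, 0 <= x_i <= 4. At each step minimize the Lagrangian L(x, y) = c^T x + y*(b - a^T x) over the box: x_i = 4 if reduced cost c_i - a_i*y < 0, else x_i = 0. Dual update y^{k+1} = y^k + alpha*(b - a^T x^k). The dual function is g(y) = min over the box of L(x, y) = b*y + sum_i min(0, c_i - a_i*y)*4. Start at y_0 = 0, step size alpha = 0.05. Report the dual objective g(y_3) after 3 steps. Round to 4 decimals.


Dual ascent for LP: min 5*x1 + 8*x2, 4*x1 + 5*x2 = 23, 0 <= x_i <= 4
Step 1: y^k = 0.0, reduced costs: (5.0, 8.0)
  x^k = (0.0, 0.0), subgradient = b - a^T x = 23.0
  y^{k+1} = 0.0 + 0.05*23.0 = 1.15
Step 2: y^k = 1.15, reduced costs: (0.4, 2.25)
  x^k = (0.0, 0.0), subgradient = b - a^T x = 23.0
  y^{k+1} = 1.15 + 0.05*23.0 = 2.3
Step 3: y^k = 2.3, reduced costs: (-4.2, -3.5)
  x^k = (4.0, 4.0), subgradient = b - a^T x = -13.0
  y^{k+1} = 2.3 + 0.05*-13.0 = 1.65
Dual objective at y_3 = 1.65: reduced costs (-1.6, -0.25), box minimizer x = (4.0, 4.0)
g(y_3) = b*y + (c1 - a1*y)*x1 + (c2 - a2*y)*x2 = 23*1.65 + (-1.6)*4.0 + (-0.25)*4.0 = 37.95 - 6.4 - 1.0 = 30.55


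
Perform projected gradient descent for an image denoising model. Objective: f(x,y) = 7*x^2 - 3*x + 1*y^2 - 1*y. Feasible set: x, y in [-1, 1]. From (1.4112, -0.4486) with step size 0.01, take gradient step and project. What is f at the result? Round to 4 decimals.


Step 1: Compute gradient at (1.4112, -0.4486).
grad_x = 2*7*1.4112 - 3 = 16.7568
grad_y = 2*1*-0.4486 - 1 = -1.8972
Step 2: Gradient step.
x_raw = 1.4112 - 0.01*16.7568 = 1.2436
y_raw = -0.4486 - 0.01*-1.8972 = -0.4296
Step 3: Project onto [-1, 1].
x_proj = clip(1.2436) = 1.0
y_proj = clip(-0.4296) = -0.4296
Step 4: Evaluate f.
f(1.0, -0.4296) = 4.6142


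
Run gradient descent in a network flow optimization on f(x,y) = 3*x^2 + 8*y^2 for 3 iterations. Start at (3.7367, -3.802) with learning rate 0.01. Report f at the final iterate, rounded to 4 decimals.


Gradient descent on f(x,y) = 3*x^2 + 8*y^2.
Starting point: (3.7367, -3.802), alpha = 0.01
Step 1: grad_x = 2*3*3.7367 = 22.4202, grad_y = 2*8*-3.802 = -60.832
  x_1 = 3.7367 - 0.01*22.4202 = 3.5125
  y_1 = -3.802 - 0.01*-60.832 = -3.1937
Step 2: grad_x = 2*3*3.5125 = 21.075, grad_y = 2*8*-3.1937 = -51.0989
  x_2 = 3.5125 - 0.01*21.075 = 3.3017
  y_2 = -3.1937 - 0.01*-51.0989 = -2.6827
Step 3: grad_x = 2*3*3.3017 = 19.8105, grad_y = 2*8*-2.6827 = -42.9231
  x_3 = 3.3017 - 0.01*19.8105 = 3.1036
  y_3 = -2.6827 - 0.01*-42.9231 = -2.2535
f(3.1036, -2.2535) = 3*3.1036^2 + 8*(-2.2535)^2 = 69.5225


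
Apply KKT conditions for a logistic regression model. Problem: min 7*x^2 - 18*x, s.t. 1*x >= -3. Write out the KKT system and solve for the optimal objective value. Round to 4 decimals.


Step 1: Try lambda = 0 (constraint inactive).
Stationarity: 2*7*x - 18 = 0
x* = 18/(2*7) = 9/7 = 1.2857 (rounded; the exact value 9/7 is used below)
Check constraint: 1*1.2857 = 1.2857 >= -3 -- satisfied.
Step 2: Compute optimal value.
f(x*) = 7*(9/7)^2 - 18*(9/7) = -11.5714


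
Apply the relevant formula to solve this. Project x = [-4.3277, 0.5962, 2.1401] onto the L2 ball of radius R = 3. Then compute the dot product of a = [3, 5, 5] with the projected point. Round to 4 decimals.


Step 1: Compute ||x|| (intermediates to 6 decimals).
||x|| = sqrt((-4.3277)^2 + 0.5962^2 + 2.1401^2) = 4.864614
Step 2: Project.
Since ||x|| > R, scale = R/||x|| = 3/4.864614 = 0.616698, proj(x) = scale * x
proj(x) = [-2.668884, 0.367675, 1.319795]
Step 3: Dot product.
a^T * proj(x) = 3*(-2.668884) + 5*0.367675 + 5*1.319795 = 0.4307


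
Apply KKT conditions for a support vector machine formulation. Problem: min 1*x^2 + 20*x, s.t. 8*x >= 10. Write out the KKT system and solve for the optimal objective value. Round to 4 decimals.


Step 1: Try lambda = 0 (constraint inactive).
x_unc = -20/(2*1) = -10.0
Check: 8*-10.0 = -80.0 < 10 -- violated!
Step 2: Constraint must be active: 8*x = 10
x* = 10/8 = 1.25
lambda = (2*1*1.25 + 20)/8 = 2.8125
Step 3: Compute optimal value.
f(x*) = 1*1.25^2 + 20*1.25 = 26.5625


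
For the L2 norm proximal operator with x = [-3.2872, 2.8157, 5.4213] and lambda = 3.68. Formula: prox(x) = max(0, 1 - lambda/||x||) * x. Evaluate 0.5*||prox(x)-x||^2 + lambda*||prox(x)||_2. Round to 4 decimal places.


Step 1: Compute ||x||.
||x|| = 6.9372
Step 2: Compute scaling factor.
scale = max(0, 1 - 3.68/6.9372) = 0.4695
Step 3: prox(x) = [-1.5434, 1.322, 2.5454]
||prox(x)|| = 3.2572
Step 4: Proximal objective.
0.5*||prox-x||^2 = 6.7712
lambda*||prox|| = 11.9865
Total = 18.7576


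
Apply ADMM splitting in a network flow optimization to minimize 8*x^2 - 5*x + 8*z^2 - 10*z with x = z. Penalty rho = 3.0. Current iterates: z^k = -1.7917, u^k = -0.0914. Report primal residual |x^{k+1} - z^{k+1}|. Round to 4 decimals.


ADMM iteration with rho = 3.0, z^k = -1.7917, u^k = -0.0914
Step 1: x-update.
Minimize 8*x^2 - 5*x + (3.0/2)*(x + 1.7917 - 0.0914)^2
FOC: (2*8 + 3.0)*x = 5 + 3.0*(-1.7917 + 0.0914)
x^{k+1} = -0.0053
Step 2: z-update.
Minimize 8*z^2 - 10*z + (3.0/2)*(-0.0053 - z - 0.0914)^2
FOC: (2*8 + 3.0)*z = 10 + 3.0*(-0.0053 - 0.0914)
z^{k+1} = 0.511
Step 3: u-update.
u^{k+1} = -0.0914 - 0.0053 - 0.511 = -0.6078
Step 4: Primal residual = |-0.0053 - 0.511| = 0.5164


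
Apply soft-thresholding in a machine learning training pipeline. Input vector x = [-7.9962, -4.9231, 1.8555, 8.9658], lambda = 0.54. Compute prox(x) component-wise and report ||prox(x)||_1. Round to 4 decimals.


Soft-thresholding with lambda = 0.54:
prox(-7.9962) = sign(-7.9962)*max(|-7.9962| - 0.54, 0) = -7.4562
prox(-4.9231) = sign(-4.9231)*max(|-4.9231| - 0.54, 0) = -4.3831
prox(1.8555) = sign(1.8555)*max(|1.8555| - 0.54, 0) = 1.3155
prox(8.9658) = sign(8.9658)*max(|8.9658| - 0.54, 0) = 8.4258
prox(x) = [-7.4562, -4.3831, 1.3155, 8.4258]
||prox(x)||_1 = 7.4562 + 4.3831 + 1.3155 + 8.4258 = 21.5806


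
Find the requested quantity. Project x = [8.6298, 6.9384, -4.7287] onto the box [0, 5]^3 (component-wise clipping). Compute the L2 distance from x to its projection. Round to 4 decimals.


Project each component onto [0, 5].
clip(8.6298) = 5.0, clip(6.9384) = 5.0, clip(-4.7287) = 0.0
Projection = [5.0, 5.0, 0.0]
Squared diffs: [13.1754, 3.7574, 22.3606]
Distance = sqrt(39.2934) = 6.2684


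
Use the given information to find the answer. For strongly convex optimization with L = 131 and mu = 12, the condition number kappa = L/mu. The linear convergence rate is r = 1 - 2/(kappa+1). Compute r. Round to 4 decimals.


Step 1: Compute the condition number.
kappa = L/mu = 131/12 = 10.9167
Step 2: Compute the convergence rate.
r = 1 - 2/(kappa + 1) = 1 - 2*mu/(L + mu) = (L - mu)/(L + mu) = 119/143 = 0.8322


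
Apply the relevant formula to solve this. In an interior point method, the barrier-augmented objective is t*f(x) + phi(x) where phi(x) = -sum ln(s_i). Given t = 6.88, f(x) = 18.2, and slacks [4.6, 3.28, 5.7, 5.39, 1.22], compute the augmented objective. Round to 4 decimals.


Step 1: Compute log-barrier.
ln values: [1.5261, 1.1878, 1.7405, 1.6845, 0.1989]
phi = -(1.5261 + 1.1878 + 1.7405 + 1.6845 + 0.1989) = -6.3378
Step 2: Compute augmented objective.
t*f(x) = 6.88*18.2 = 125.216
Total = 125.216 - 6.3378 = 118.8782


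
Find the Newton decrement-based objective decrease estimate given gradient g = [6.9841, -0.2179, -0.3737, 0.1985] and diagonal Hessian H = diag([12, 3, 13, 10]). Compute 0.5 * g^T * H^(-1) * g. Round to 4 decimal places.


Step 1: H is diagonal, so H^(-1) * g = [0.582, -0.0726, -0.0287, 0.0199].
Step 2: g^T H^(-1) g = sum_i g_i^2 / H_ii
  = (6.9841)^2/12 + (-0.2179)^2/3 + (-0.3737)^2/13 + (0.1985)^2/10
  = 4.0648 + 0.0158 + 0.0107 + 0.0039 = 4.0953
Step 3: Objective decrease = 0.5 * g^T H^(-1) g = 2.0477
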